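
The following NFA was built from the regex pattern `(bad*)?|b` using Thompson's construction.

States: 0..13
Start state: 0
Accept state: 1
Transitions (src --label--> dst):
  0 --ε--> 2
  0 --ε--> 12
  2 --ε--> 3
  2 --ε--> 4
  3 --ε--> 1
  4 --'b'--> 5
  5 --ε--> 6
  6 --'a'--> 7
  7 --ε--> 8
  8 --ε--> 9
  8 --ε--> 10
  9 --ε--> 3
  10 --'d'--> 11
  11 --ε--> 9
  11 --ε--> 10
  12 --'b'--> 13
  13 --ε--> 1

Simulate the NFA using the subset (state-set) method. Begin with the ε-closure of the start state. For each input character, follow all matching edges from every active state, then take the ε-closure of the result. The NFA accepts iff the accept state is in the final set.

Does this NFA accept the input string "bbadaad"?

Answer: REJECT

Trace:
start: ε-closure({0}) = {0,1,2,3,4,12}
'b' @ 1: {1,5,6,13}  [accepting]
'b' @ 2: {}  — state set empty
rest 'adaad' ignored (set empty)
final: {}; accept 1 not in set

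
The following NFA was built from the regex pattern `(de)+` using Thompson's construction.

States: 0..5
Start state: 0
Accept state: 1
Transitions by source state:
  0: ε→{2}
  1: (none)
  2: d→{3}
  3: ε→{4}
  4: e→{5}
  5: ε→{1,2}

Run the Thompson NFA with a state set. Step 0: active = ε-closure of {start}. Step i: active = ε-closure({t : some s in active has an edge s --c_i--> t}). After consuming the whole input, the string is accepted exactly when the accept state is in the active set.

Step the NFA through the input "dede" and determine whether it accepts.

Answer: ACCEPT

Trace:
start: ε-closure({0}) = {0,2}
'd' @ 1: {3,4}
'e' @ 2: {1,2,5}  [accepting]
'd' @ 3: {3,4}
'e' @ 4: {1,2,5}  [accepting]
end set {1,2,5} — state 1 in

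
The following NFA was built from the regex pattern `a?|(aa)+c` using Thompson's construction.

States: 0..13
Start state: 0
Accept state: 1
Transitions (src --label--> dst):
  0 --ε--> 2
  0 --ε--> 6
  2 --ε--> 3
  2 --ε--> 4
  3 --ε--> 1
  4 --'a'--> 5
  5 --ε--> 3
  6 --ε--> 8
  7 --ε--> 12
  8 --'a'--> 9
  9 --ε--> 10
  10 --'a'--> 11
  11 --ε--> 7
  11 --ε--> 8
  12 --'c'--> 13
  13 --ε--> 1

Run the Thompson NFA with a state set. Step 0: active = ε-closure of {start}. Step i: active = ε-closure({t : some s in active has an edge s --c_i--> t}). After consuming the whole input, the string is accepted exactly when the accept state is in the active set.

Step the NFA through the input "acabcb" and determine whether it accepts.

Answer: REJECT

Trace:
initial (ε-close {0}): {0,1,2,3,4,6,8}
'a' @ 1: {1,3,5,9,10}  (accept∈set)
'c' @ 2: {}  — dead — no transitions
rest 'abcb' ignored (set empty)
end set {} — state 1 not in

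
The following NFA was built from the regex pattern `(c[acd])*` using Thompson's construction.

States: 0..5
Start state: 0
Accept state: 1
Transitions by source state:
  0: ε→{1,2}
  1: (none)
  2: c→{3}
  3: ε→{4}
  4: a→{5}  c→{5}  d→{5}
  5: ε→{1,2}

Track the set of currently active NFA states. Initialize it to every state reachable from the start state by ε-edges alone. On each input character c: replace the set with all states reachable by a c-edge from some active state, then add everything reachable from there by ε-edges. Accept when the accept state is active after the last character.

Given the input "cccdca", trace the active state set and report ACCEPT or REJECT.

Answer: ACCEPT

Derivation:
start: ε-closure({0}) = {0,1,2}
'c' @ 1: {3,4}
'c' @ 2: {1,2,5}  (accept∈set)
'c' @ 3: {3,4}
'd' @ 4: {1,2,5}  (accept∈set)
'c' @ 5: {3,4}
'a' @ 6: {1,2,5}  (accept∈set)
final: {1,2,5}; accept 1 in set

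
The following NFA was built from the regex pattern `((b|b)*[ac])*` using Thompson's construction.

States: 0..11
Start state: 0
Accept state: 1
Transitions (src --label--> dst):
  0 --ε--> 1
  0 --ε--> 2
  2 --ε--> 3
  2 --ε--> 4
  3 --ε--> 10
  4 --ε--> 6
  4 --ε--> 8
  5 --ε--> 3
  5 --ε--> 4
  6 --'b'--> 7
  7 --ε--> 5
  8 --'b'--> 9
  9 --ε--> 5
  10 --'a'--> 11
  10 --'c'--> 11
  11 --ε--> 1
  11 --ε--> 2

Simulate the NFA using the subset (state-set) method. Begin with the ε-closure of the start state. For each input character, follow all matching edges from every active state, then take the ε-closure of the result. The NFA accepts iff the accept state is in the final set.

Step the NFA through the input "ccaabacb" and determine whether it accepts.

S₀ = ε-closure({0}) = {0,1,2,3,4,6,8,10}
'c' @ 1: {1,2,3,4,6,8,10,11}  (accept∈set)
'c' @ 2: {1,2,3,4,6,8,10,11}  (accept∈set)
'a' @ 3: {1,2,3,4,6,8,10,11}  (accept∈set)
'a' @ 4: {1,2,3,4,6,8,10,11}  (accept∈set)
'b' @ 5: {3,4,5,6,7,8,9,10}
'a' @ 6: {1,2,3,4,6,8,10,11}  (accept∈set)
'c' @ 7: {1,2,3,4,6,8,10,11}  (accept∈set)
'b' @ 8: {3,4,5,6,7,8,9,10}
after full input: {3,4,5,6,7,8,9,10}  (accept=1 not in)

Answer: REJECT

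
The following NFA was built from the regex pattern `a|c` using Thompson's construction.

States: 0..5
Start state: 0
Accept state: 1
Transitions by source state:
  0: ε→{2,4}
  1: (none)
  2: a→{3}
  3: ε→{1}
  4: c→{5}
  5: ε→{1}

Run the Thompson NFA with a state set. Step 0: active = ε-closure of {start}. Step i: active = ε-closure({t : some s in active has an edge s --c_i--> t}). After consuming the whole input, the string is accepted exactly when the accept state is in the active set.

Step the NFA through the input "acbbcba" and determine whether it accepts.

initial (ε-close {0}): {0,2,4}
'a' @ 1: {1,3}  [accepting]
'c' @ 2: {}  — no active states
rest 'bbcba' ignored (set empty)
end set {} — state 1 not in

Answer: REJECT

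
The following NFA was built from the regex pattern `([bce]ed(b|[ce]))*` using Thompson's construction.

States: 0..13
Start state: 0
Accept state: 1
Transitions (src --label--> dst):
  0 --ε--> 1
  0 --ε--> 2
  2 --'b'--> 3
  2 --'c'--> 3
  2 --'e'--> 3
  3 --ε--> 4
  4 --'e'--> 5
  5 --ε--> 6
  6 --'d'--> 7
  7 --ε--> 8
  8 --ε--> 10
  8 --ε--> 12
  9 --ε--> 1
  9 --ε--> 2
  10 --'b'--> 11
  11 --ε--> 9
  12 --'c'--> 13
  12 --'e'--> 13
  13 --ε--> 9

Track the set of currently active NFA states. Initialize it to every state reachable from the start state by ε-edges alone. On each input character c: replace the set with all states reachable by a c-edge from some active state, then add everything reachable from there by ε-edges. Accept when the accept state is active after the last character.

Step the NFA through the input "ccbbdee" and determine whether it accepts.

initial (ε-close {0}): {0,1,2}
'c' @ 1: {3,4}
'c' @ 2: {}  — state set empty
rest 'bbdee' ignored (set empty)
end set {} — state 1 not in

Answer: REJECT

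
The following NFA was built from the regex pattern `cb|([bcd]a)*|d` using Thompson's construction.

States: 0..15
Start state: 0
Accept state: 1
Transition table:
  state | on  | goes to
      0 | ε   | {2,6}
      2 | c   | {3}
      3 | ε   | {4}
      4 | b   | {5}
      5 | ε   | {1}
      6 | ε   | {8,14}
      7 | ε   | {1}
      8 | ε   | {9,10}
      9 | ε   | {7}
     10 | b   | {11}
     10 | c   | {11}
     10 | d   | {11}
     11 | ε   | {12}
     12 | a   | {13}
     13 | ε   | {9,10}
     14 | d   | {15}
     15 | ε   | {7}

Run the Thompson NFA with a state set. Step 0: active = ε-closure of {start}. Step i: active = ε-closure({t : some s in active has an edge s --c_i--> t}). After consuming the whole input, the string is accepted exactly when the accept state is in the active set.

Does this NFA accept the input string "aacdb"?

Answer: REJECT

Derivation:
initial (ε-close {0}): {0,1,2,6,7,8,9,10,14}
'a' @ 1: {}  — no active states
rest 'acdb' ignored (set empty)
final: {}; accept 1 not in set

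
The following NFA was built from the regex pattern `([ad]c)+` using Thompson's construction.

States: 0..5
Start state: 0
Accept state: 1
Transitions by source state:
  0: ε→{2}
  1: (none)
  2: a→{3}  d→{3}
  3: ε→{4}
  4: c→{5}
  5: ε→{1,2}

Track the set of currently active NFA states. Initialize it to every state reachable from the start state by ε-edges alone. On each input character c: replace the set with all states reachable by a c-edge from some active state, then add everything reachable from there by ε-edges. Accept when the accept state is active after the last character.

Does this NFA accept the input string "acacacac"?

S₀ = ε-closure({0}) = {0,2}
'a' @ 1: {3,4}
'c' @ 2: {1,2,5}  [accepting]
'a' @ 3: {3,4}
'c' @ 4: {1,2,5}  [accepting]
'a' @ 5: {3,4}
'c' @ 6: {1,2,5}  [accepting]
'a' @ 7: {3,4}
'c' @ 8: {1,2,5}  [accepting]
final: {1,2,5}; accept 1 in set

Answer: ACCEPT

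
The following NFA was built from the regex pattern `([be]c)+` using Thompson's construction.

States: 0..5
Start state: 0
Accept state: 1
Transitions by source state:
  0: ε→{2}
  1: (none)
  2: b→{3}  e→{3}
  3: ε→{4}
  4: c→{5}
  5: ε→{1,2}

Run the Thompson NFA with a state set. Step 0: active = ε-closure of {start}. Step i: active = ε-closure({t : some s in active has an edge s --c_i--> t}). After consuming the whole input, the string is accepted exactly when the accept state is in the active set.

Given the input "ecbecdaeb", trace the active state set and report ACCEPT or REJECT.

S₀ = ε-closure({0}) = {0,2}
'e' @ 1: {3,4}
'c' @ 2: {1,2,5}  [accepting]
'b' @ 3: {3,4}
'e' @ 4: {}  — dead — no transitions
rest 'cdaeb' ignored (set empty)
final: {}; accept 1 not in set

Answer: REJECT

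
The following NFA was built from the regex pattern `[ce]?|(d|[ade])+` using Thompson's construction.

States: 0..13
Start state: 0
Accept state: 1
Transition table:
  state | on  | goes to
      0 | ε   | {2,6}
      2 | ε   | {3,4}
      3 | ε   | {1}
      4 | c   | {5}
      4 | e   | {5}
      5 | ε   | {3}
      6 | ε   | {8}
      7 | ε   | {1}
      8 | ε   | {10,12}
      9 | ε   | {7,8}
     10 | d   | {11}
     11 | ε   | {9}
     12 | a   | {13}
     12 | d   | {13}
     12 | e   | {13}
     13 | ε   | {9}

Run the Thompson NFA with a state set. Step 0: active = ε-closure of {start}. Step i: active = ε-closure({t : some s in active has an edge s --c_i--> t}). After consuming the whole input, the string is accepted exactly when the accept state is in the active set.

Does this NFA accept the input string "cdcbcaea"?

S₀ = ε-closure({0}) = {0,1,2,3,4,6,8,10,12}
'c' @ 1: {1,3,5}  (accept∈set)
'd' @ 2: {}  — state set empty
rest 'cbcaea' ignored (set empty)
end set {} — state 1 not in

Answer: REJECT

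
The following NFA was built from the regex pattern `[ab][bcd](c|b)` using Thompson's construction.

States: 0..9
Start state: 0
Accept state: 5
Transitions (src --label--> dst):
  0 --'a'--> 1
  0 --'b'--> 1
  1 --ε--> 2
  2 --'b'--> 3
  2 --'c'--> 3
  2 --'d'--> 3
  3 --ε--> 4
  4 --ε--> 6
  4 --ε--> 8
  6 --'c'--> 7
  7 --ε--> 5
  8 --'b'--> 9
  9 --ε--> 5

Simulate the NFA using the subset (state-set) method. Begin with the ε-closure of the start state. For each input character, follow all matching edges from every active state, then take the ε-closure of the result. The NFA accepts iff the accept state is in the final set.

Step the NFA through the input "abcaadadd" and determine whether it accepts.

Answer: REJECT

Trace:
S₀ = ε-closure({0}) = {0}
'a' @ 1: {1,2}
'b' @ 2: {3,4,6,8}
'c' @ 3: {5,7}  [accepting]
'a' @ 4: {}  — dead — no transitions
rest 'adadd' ignored (set empty)
after full input: {}  (accept=5 not in)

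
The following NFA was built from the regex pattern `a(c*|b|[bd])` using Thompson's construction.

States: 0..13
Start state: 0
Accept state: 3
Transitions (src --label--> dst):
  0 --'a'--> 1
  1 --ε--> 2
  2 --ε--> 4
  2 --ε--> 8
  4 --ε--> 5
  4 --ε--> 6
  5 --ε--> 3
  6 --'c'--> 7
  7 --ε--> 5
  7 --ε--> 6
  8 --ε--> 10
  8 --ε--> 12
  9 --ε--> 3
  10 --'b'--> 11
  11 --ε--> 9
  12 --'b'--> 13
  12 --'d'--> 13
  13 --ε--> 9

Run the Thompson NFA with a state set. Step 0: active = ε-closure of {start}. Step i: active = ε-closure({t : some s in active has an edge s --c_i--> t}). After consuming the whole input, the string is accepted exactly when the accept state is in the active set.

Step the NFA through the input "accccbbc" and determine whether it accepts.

start: ε-closure({0}) = {0}
'a' @ 1: {1,2,3,4,5,6,8,10,12}  ✓accept
'c' @ 2: {3,5,6,7}  ✓accept
'c' @ 3: {3,5,6,7}  ✓accept
'c' @ 4: {3,5,6,7}  ✓accept
'c' @ 5: {3,5,6,7}  ✓accept
'b' @ 6: {}  — state set empty
rest 'bc' ignored (set empty)
after full input: {}  (accept=3 not in)

Answer: REJECT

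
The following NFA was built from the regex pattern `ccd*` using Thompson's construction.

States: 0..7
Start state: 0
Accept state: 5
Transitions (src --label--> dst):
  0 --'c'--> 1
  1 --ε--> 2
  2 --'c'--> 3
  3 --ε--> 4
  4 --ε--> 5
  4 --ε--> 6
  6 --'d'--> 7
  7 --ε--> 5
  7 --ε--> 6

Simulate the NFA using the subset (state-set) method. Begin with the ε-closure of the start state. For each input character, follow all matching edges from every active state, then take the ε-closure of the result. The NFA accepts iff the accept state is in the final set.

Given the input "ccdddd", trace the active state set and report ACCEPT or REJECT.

Answer: ACCEPT

Derivation:
start: ε-closure({0}) = {0}
'c' @ 1: {1,2}
'c' @ 2: {3,4,5,6}  (accept∈set)
'd' @ 3: {5,6,7}  (accept∈set)
'd' @ 4: {5,6,7}  (accept∈set)
'd' @ 5: {5,6,7}  (accept∈set)
'd' @ 6: {5,6,7}  (accept∈set)
end set {5,6,7} — state 5 in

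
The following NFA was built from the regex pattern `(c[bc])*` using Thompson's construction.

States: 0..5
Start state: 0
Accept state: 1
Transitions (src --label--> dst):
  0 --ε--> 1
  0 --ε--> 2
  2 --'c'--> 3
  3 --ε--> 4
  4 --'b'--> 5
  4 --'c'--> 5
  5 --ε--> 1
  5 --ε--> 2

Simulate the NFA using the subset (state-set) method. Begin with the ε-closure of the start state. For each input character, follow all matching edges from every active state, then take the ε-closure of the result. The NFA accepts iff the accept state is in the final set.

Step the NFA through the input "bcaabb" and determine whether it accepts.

initial (ε-close {0}): {0,1,2}
'b' @ 1: {}  — no active states
rest 'caabb' ignored (set empty)
final: {}; accept 1 not in set

Answer: REJECT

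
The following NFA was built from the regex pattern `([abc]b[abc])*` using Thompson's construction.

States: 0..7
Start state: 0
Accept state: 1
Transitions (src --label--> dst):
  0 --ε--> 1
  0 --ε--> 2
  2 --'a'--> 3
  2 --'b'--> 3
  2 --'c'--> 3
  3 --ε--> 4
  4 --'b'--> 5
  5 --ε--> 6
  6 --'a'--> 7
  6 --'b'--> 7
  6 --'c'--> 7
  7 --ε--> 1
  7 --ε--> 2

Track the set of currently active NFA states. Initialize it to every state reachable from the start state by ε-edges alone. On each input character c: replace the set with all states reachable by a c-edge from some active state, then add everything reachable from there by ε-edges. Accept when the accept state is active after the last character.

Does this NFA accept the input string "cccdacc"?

start: ε-closure({0}) = {0,1,2}
'c' @ 1: {3,4}
'c' @ 2: {}  — no active states
rest 'cdacc' ignored (set empty)
after full input: {}  (accept=1 not in)

Answer: REJECT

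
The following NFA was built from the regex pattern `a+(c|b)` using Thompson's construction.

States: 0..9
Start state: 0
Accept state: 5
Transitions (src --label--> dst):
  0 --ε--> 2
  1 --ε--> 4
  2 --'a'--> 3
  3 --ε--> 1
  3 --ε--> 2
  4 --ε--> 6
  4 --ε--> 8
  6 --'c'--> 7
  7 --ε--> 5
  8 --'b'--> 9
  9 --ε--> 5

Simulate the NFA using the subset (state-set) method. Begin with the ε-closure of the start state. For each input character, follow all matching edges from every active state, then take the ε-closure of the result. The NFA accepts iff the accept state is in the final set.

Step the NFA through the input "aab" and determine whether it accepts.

start: ε-closure({0}) = {0,2}
'a' @ 1: {1,2,3,4,6,8}
'a' @ 2: {1,2,3,4,6,8}
'b' @ 3: {5,9}  [accepting]
final: {5,9}; accept 5 in set

Answer: ACCEPT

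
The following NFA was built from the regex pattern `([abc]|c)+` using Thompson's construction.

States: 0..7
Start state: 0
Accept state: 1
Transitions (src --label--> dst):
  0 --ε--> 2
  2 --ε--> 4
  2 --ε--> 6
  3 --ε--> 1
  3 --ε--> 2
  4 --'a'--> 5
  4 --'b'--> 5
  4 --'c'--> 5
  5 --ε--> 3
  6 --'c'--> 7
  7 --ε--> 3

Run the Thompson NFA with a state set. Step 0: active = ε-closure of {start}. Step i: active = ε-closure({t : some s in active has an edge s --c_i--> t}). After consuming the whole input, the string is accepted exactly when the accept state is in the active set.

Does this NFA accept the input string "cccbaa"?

start: ε-closure({0}) = {0,2,4,6}
'c' @ 1: {1,2,3,4,5,6,7}  [accepting]
'c' @ 2: {1,2,3,4,5,6,7}  [accepting]
'c' @ 3: {1,2,3,4,5,6,7}  [accepting]
'b' @ 4: {1,2,3,4,5,6}  [accepting]
'a' @ 5: {1,2,3,4,5,6}  [accepting]
'a' @ 6: {1,2,3,4,5,6}  [accepting]
end set {1,2,3,4,5,6} — state 1 in

Answer: ACCEPT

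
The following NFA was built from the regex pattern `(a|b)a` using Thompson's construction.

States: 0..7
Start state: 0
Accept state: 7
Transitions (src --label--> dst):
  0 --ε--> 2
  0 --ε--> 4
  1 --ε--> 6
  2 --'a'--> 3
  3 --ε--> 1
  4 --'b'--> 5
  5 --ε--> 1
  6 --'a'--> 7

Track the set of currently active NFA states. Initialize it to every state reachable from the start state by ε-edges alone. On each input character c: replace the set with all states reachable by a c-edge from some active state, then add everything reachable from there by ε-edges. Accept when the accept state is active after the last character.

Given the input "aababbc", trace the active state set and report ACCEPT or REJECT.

Answer: REJECT

Derivation:
start: ε-closure({0}) = {0,2,4}
'a' @ 1: {1,3,6}
'a' @ 2: {7}  ✓accept
'b' @ 3: {}  — state set empty
rest 'abbc' ignored (set empty)
after full input: {}  (accept=7 not in)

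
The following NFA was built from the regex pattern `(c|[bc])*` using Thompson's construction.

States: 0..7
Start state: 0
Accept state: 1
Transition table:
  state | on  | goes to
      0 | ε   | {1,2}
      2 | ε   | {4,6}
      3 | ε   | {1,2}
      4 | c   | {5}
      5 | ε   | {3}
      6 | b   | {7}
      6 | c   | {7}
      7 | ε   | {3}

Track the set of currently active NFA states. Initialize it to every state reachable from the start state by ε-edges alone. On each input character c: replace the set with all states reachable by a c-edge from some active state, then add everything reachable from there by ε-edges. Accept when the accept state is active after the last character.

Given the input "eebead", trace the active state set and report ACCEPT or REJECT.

Answer: REJECT

Steps:
initial (ε-close {0}): {0,1,2,4,6}
'e' @ 1: {}  — dead — no transitions
rest 'ebead' ignored (set empty)
end set {} — state 1 not in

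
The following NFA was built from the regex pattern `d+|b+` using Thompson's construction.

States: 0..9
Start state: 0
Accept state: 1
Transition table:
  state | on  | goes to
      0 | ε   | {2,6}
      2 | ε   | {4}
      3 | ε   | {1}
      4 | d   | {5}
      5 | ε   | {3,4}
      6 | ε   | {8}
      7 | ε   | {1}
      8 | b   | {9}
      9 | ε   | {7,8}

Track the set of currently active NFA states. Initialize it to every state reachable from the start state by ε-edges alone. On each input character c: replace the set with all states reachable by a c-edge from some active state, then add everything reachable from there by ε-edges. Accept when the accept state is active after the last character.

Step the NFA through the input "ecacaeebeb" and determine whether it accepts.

start: ε-closure({0}) = {0,2,4,6,8}
'e' @ 1: {}  — no active states
rest 'cacaeebeb' ignored (set empty)
final: {}; accept 1 not in set

Answer: REJECT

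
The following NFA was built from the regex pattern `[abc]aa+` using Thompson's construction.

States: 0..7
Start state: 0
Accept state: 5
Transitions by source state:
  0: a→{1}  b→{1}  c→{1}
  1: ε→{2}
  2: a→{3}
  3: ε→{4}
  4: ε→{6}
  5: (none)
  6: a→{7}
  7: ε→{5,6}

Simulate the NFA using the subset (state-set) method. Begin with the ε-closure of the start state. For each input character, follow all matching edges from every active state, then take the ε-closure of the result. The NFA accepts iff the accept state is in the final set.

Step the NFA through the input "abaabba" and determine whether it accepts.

Answer: REJECT

Trace:
S₀ = ε-closure({0}) = {0}
'a' @ 1: {1,2}
'b' @ 2: {}  — no active states
rest 'aabba' ignored (set empty)
after full input: {}  (accept=5 not in)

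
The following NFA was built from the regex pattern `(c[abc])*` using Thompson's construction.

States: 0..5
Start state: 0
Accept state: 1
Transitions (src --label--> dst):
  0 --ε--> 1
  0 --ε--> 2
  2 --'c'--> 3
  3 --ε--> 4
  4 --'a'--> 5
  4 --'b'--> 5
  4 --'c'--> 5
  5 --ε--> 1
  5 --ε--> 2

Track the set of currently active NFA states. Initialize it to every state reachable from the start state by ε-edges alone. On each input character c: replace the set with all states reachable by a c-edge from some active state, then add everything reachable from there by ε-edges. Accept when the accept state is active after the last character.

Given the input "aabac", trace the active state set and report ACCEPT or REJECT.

Answer: REJECT

Steps:
start: ε-closure({0}) = {0,1,2}
'a' @ 1: {}  — dead — no transitions
rest 'abac' ignored (set empty)
end set {} — state 1 not in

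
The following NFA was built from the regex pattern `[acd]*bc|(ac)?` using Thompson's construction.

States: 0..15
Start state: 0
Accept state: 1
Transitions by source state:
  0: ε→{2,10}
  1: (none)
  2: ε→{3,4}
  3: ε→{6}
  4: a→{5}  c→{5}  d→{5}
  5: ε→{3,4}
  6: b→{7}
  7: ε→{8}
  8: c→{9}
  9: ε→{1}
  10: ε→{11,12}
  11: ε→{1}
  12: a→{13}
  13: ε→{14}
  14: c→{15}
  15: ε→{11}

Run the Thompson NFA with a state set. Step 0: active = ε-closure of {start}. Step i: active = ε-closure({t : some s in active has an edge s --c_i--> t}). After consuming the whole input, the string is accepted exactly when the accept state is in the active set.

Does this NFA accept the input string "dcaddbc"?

initial (ε-close {0}): {0,1,2,3,4,6,10,11,12}
'd' @ 1: {3,4,5,6}
'c' @ 2: {3,4,5,6}
'a' @ 3: {3,4,5,6}
'd' @ 4: {3,4,5,6}
'd' @ 5: {3,4,5,6}
'b' @ 6: {7,8}
'c' @ 7: {1,9}  [accepting]
final: {1,9}; accept 1 in set

Answer: ACCEPT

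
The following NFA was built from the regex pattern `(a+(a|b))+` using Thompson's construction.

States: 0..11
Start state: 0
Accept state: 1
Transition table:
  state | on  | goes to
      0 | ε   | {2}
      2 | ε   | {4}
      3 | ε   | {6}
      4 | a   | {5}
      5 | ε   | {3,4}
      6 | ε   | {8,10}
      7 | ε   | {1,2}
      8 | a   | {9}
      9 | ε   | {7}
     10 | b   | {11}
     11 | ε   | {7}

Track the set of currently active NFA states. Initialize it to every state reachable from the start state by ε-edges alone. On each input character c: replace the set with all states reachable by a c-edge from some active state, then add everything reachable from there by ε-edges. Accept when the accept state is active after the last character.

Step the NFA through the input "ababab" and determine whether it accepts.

Answer: ACCEPT

Trace:
start: ε-closure({0}) = {0,2,4}
'a' @ 1: {3,4,5,6,8,10}
'b' @ 2: {1,2,4,7,11}  (accept∈set)
'a' @ 3: {3,4,5,6,8,10}
'b' @ 4: {1,2,4,7,11}  (accept∈set)
'a' @ 5: {3,4,5,6,8,10}
'b' @ 6: {1,2,4,7,11}  (accept∈set)
final: {1,2,4,7,11}; accept 1 in set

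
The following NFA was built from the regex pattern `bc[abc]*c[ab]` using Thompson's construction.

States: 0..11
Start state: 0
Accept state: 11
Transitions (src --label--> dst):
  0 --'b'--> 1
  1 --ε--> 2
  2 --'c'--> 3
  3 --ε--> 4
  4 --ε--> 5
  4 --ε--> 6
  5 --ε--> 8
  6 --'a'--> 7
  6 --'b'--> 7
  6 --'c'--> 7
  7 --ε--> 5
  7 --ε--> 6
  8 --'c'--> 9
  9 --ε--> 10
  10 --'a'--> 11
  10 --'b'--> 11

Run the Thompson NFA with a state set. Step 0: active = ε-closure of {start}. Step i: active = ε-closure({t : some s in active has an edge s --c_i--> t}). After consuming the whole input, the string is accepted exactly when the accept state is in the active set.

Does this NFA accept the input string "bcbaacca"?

S₀ = ε-closure({0}) = {0}
'b' @ 1: {1,2}
'c' @ 2: {3,4,5,6,8}
'b' @ 3: {5,6,7,8}
'a' @ 4: {5,6,7,8}
'a' @ 5: {5,6,7,8}
'c' @ 6: {5,6,7,8,9,10}
'c' @ 7: {5,6,7,8,9,10}
'a' @ 8: {5,6,7,8,11}  [accepting]
after full input: {5,6,7,8,11}  (accept=11 in)

Answer: ACCEPT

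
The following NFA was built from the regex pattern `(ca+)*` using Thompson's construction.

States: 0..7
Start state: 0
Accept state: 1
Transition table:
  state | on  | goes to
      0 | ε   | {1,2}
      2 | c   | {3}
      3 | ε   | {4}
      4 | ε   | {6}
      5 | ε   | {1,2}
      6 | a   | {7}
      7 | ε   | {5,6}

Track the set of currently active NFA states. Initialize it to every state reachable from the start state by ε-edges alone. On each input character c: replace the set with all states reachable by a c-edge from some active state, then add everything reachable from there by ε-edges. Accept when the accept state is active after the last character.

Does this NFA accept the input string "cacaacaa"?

S₀ = ε-closure({0}) = {0,1,2}
'c' @ 1: {3,4,6}
'a' @ 2: {1,2,5,6,7}  (accept∈set)
'c' @ 3: {3,4,6}
'a' @ 4: {1,2,5,6,7}  (accept∈set)
'a' @ 5: {1,2,5,6,7}  (accept∈set)
'c' @ 6: {3,4,6}
'a' @ 7: {1,2,5,6,7}  (accept∈set)
'a' @ 8: {1,2,5,6,7}  (accept∈set)
final: {1,2,5,6,7}; accept 1 in set

Answer: ACCEPT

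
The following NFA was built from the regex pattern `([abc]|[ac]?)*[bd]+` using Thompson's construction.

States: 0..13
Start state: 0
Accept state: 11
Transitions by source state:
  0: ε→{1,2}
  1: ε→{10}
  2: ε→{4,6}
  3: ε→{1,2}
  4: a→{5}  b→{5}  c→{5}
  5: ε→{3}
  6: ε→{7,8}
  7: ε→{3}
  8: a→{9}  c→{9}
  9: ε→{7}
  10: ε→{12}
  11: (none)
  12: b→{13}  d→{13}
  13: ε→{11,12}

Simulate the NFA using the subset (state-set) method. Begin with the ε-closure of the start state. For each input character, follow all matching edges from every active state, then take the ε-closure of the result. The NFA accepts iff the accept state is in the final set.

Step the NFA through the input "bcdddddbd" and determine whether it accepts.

Answer: ACCEPT

Derivation:
initial (ε-close {0}): {0,1,2,3,4,6,7,8,10,12}
'b' @ 1: {1,2,3,4,5,6,7,8,10,11,12,13}  [accepting]
'c' @ 2: {1,2,3,4,5,6,7,8,9,10,12}
'd' @ 3: {11,12,13}  [accepting]
'd' @ 4: {11,12,13}  [accepting]
'd' @ 5: {11,12,13}  [accepting]
'd' @ 6: {11,12,13}  [accepting]
'd' @ 7: {11,12,13}  [accepting]
'b' @ 8: {11,12,13}  [accepting]
'd' @ 9: {11,12,13}  [accepting]
after full input: {11,12,13}  (accept=11 in)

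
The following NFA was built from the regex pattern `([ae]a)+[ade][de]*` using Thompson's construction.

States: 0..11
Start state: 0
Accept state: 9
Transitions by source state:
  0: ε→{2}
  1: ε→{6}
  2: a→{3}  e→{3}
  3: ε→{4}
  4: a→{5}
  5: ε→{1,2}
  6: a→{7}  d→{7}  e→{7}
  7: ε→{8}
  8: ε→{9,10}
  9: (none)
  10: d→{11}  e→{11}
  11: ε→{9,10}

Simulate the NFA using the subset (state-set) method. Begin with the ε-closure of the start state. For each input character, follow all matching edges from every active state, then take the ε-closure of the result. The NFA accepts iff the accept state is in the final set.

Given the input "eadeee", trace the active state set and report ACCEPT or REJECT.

initial (ε-close {0}): {0,2}
'e' @ 1: {3,4}
'a' @ 2: {1,2,5,6}
'd' @ 3: {7,8,9,10}  ✓accept
'e' @ 4: {9,10,11}  ✓accept
'e' @ 5: {9,10,11}  ✓accept
'e' @ 6: {9,10,11}  ✓accept
after full input: {9,10,11}  (accept=9 in)

Answer: ACCEPT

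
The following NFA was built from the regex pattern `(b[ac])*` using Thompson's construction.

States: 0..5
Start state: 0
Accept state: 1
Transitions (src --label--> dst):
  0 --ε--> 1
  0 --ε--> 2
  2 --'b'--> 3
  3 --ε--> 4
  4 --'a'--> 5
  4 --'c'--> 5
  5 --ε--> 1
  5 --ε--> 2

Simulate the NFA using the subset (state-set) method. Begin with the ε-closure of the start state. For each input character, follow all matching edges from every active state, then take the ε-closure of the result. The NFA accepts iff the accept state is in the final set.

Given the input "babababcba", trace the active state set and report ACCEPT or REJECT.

Answer: ACCEPT

Steps:
S₀ = ε-closure({0}) = {0,1,2}
'b' @ 1: {3,4}
'a' @ 2: {1,2,5}  ✓accept
'b' @ 3: {3,4}
'a' @ 4: {1,2,5}  ✓accept
'b' @ 5: {3,4}
'a' @ 6: {1,2,5}  ✓accept
'b' @ 7: {3,4}
'c' @ 8: {1,2,5}  ✓accept
'b' @ 9: {3,4}
'a' @ 10: {1,2,5}  ✓accept
after full input: {1,2,5}  (accept=1 in)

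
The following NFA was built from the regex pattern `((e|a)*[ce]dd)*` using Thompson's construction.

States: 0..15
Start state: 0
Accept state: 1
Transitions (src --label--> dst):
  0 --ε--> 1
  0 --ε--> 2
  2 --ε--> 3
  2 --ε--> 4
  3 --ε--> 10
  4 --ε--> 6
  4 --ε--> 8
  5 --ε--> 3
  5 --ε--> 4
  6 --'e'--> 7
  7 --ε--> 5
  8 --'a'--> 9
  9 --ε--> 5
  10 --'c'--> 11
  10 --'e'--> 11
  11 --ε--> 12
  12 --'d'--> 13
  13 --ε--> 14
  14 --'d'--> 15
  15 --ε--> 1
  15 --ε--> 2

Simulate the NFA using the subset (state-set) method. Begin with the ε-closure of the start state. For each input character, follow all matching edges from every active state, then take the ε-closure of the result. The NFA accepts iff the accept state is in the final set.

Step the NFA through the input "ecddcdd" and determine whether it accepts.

Answer: ACCEPT

Trace:
start: ε-closure({0}) = {0,1,2,3,4,6,8,10}
'e' @ 1: {3,4,5,6,7,8,10,11,12}
'c' @ 2: {11,12}
'd' @ 3: {13,14}
'd' @ 4: {1,2,3,4,6,8,10,15}  ✓accept
'c' @ 5: {11,12}
'd' @ 6: {13,14}
'd' @ 7: {1,2,3,4,6,8,10,15}  ✓accept
final: {1,2,3,4,6,8,10,15}; accept 1 in set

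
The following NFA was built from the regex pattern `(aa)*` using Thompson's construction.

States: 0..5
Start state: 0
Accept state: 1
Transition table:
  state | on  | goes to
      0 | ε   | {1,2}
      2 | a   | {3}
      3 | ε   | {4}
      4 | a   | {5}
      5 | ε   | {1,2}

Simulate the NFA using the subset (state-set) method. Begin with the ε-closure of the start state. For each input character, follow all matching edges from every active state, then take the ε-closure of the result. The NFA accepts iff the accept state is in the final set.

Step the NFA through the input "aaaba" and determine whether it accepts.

Answer: REJECT

Steps:
start: ε-closure({0}) = {0,1,2}
'a' @ 1: {3,4}
'a' @ 2: {1,2,5}  ✓accept
'a' @ 3: {3,4}
'b' @ 4: {}  — dead — no transitions
rest 'a' ignored (set empty)
end set {} — state 1 not in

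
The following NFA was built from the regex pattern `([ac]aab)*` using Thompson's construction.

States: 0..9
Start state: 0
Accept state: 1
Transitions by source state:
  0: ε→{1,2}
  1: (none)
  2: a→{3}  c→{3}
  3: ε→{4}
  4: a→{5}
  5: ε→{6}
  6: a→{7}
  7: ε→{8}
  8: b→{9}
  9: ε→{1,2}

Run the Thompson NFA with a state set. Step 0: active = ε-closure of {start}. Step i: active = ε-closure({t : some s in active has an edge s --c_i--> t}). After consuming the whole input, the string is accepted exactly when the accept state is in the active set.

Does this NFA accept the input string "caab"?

initial (ε-close {0}): {0,1,2}
'c' @ 1: {3,4}
'a' @ 2: {5,6}
'a' @ 3: {7,8}
'b' @ 4: {1,2,9}  (accept∈set)
final: {1,2,9}; accept 1 in set

Answer: ACCEPT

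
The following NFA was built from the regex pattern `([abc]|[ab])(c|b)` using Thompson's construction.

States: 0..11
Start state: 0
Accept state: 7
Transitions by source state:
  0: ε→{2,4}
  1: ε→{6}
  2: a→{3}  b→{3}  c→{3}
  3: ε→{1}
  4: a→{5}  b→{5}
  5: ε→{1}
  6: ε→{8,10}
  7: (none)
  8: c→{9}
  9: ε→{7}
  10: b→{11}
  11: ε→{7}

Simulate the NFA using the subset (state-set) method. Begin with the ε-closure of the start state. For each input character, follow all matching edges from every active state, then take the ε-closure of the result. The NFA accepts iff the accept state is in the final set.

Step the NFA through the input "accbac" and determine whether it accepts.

S₀ = ε-closure({0}) = {0,2,4}
'a' @ 1: {1,3,5,6,8,10}
'c' @ 2: {7,9}  [accepting]
'c' @ 3: {}  — dead — no transitions
rest 'bac' ignored (set empty)
end set {} — state 7 not in

Answer: REJECT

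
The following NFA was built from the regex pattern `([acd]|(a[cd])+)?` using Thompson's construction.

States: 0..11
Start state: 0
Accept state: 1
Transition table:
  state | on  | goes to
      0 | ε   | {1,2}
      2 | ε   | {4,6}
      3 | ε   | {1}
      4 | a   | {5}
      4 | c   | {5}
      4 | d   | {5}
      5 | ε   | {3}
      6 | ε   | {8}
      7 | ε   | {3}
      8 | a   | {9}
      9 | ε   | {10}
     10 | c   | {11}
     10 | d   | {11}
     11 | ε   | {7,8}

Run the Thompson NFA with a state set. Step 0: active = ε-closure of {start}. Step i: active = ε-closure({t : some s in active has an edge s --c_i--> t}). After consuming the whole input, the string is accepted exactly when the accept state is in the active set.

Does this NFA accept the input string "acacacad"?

initial (ε-close {0}): {0,1,2,4,6,8}
'a' @ 1: {1,3,5,9,10}  ✓accept
'c' @ 2: {1,3,7,8,11}  ✓accept
'a' @ 3: {9,10}
'c' @ 4: {1,3,7,8,11}  ✓accept
'a' @ 5: {9,10}
'c' @ 6: {1,3,7,8,11}  ✓accept
'a' @ 7: {9,10}
'd' @ 8: {1,3,7,8,11}  ✓accept
after full input: {1,3,7,8,11}  (accept=1 in)

Answer: ACCEPT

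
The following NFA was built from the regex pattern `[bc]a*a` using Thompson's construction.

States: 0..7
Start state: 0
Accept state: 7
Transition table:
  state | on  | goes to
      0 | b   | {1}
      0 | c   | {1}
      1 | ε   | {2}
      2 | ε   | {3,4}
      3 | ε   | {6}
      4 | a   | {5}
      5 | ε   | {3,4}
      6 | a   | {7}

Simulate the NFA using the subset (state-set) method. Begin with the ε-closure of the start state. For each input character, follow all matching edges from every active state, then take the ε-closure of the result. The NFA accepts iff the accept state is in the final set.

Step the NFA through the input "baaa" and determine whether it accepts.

Answer: ACCEPT

Steps:
S₀ = ε-closure({0}) = {0}
'b' @ 1: {1,2,3,4,6}
'a' @ 2: {3,4,5,6,7}  ✓accept
'a' @ 3: {3,4,5,6,7}  ✓accept
'a' @ 4: {3,4,5,6,7}  ✓accept
end set {3,4,5,6,7} — state 7 in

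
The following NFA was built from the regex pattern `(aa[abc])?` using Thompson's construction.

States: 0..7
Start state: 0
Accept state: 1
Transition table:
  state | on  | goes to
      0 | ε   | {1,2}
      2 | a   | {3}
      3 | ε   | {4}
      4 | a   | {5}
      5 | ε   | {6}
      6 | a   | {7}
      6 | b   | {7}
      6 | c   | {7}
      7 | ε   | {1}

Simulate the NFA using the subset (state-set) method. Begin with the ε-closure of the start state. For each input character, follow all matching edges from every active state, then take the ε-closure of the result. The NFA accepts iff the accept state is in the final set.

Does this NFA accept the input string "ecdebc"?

Answer: REJECT

Steps:
initial (ε-close {0}): {0,1,2}
'e' @ 1: {}  — dead — no transitions
rest 'cdebc' ignored (set empty)
after full input: {}  (accept=1 not in)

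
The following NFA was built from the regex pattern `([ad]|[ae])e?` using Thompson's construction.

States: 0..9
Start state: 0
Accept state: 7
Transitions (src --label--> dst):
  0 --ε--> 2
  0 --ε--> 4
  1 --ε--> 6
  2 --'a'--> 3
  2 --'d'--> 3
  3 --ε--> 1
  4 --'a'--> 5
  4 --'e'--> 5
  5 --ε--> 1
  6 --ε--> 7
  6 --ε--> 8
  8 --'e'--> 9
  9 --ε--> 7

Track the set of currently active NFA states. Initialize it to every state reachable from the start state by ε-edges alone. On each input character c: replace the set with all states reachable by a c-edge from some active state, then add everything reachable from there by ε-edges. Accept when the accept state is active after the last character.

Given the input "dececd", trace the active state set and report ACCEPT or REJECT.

Answer: REJECT

Steps:
S₀ = ε-closure({0}) = {0,2,4}
'd' @ 1: {1,3,6,7,8}  (accept∈set)
'e' @ 2: {7,9}  (accept∈set)
'c' @ 3: {}  — no active states
rest 'ecd' ignored (set empty)
after full input: {}  (accept=7 not in)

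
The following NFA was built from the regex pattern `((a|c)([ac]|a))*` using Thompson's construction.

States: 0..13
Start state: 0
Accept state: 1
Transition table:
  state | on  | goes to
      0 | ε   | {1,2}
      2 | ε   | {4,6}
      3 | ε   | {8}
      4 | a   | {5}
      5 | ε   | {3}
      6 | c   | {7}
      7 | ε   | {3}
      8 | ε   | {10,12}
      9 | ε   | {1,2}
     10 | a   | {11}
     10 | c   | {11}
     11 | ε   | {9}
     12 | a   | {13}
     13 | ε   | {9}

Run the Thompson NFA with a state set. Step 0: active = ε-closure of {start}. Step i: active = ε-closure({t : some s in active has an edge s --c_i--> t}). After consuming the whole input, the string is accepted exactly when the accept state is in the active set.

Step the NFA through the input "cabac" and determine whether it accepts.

initial (ε-close {0}): {0,1,2,4,6}
'c' @ 1: {3,7,8,10,12}
'a' @ 2: {1,2,4,6,9,11,13}  [accepting]
'b' @ 3: {}  — dead — no transitions
rest 'ac' ignored (set empty)
after full input: {}  (accept=1 not in)

Answer: REJECT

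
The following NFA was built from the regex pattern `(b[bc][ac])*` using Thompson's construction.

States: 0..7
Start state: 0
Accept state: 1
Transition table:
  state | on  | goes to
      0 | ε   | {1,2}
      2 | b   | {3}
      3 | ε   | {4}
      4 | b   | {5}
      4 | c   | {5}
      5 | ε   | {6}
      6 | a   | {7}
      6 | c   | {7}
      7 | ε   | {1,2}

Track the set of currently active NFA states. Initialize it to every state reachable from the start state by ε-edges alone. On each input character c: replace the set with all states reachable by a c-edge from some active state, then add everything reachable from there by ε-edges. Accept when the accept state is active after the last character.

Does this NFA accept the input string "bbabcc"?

S₀ = ε-closure({0}) = {0,1,2}
'b' @ 1: {3,4}
'b' @ 2: {5,6}
'a' @ 3: {1,2,7}  ✓accept
'b' @ 4: {3,4}
'c' @ 5: {5,6}
'c' @ 6: {1,2,7}  ✓accept
end set {1,2,7} — state 1 in

Answer: ACCEPT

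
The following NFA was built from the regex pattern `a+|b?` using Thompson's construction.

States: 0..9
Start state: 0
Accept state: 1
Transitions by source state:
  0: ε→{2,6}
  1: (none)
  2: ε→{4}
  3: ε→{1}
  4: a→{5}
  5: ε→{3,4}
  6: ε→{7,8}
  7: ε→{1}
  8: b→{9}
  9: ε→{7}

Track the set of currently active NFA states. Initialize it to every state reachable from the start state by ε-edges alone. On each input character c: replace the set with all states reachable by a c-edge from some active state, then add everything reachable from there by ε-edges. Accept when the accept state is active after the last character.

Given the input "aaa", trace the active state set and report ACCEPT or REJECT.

Answer: ACCEPT

Derivation:
S₀ = ε-closure({0}) = {0,1,2,4,6,7,8}
'a' @ 1: {1,3,4,5}  ✓accept
'a' @ 2: {1,3,4,5}  ✓accept
'a' @ 3: {1,3,4,5}  ✓accept
after full input: {1,3,4,5}  (accept=1 in)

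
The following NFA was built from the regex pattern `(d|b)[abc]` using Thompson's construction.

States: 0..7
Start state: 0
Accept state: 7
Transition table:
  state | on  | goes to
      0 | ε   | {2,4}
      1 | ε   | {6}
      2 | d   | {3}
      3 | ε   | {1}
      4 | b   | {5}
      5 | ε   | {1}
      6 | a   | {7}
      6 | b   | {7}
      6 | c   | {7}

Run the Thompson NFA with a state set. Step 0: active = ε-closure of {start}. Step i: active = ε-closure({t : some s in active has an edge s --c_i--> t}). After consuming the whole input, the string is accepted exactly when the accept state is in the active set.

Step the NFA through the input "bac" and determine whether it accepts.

start: ε-closure({0}) = {0,2,4}
'b' @ 1: {1,5,6}
'a' @ 2: {7}  [accepting]
'c' @ 3: {}  — state set empty
end set {} — state 7 not in

Answer: REJECT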